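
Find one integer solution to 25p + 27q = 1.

Step 1: Check solvability.
gcd(25, 27) = 1
Since 1 divides 1, solutions exist.

Step 2: Apply extended Euclidean algorithm to find gcd.
We find integers such that 25*x0 + 27*y0 = 1

Step 3: Scale the particular solution.
Multiply by 1/1 = 1:
p = 13, q = -12

Step 4: Verify.
25*(13) + 27*(-12) = 1 = 1 ✓

p = 13, q = -12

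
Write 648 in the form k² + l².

We need to find integers k, l > 0 such that k² + l² = 648.
Trying k = 18: l² = 648 - 18² = 648 - 324 = 324
l = 18
Check: 18² + 18² = 324 + 324 = 648 ✓

648 = 18² + 18²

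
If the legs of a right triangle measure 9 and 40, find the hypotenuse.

c² = a² + b² = 9² + 40² = 81 + 1600 = 1681
c = 41

41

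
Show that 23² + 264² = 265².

Compute a² + b²:
23² + 264² = 529 + 69696 = 70225
Compute c²:
265² = 70225
Since 70225 = 70225, it is a Pythagorean triple.

Yes, it is a Pythagorean triple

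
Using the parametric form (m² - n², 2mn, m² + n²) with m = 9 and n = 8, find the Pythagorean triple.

a = m² - n² = 81 - 64 = 17
b = 2mn = 2·9·8 = 144
c = m² + n² = 81 + 64 = 145
Verify: 17² + 144² = 289 + 20736 = 21025 = 145² ✓

(17, 144, 145)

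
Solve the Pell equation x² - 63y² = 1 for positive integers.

We seek the smallest positive integers (x, y) with x² - 63y² = 1, i.e., x² = 63y² + 1.
Try successive y values:
y = 1: x² = 63·1² + 1 = 64, x = 8 ✓

Verify: 8² - 63·1² = 64 - 63 = 1 ✓

x = 8, y = 1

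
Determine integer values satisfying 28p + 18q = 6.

Step 1: Check solvability.
gcd(28, 18) = 2
Since 2 divides 6, solutions exist.

Step 2: Apply extended Euclidean algorithm to find gcd.
We find integers such that 28*x0 + 18*y0 = 2

Step 3: Scale the particular solution.
Multiply by 6/2 = 3:
p = 6, q = -9

Step 4: Verify.
28*(6) + 18*(-9) = 6 = 6 ✓

p = 6, q = -9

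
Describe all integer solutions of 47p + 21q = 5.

Step 1: Compute gcd(47, 21) = 1.
Since 1 divides 5, solutions exist.

Step 2: Find a particular solution using extended Euclidean algorithm.
We get p₀ = -20, q₀ = 45.
Check: 47*-20 + 21*45 = 5 = 5 ✓

Step 3: Write the general solution.
p = -20 + (21/1)t = -20 + 21t
q = 45 - (47/1)t = 45 - 47t
for any integer t.

p = -20 + 21t, q = 45 - 47t for integer t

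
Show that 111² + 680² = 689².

Compute a² + b²:
111² + 680² = 12321 + 462400 = 474721
Compute c²:
689² = 474721
Since 474721 = 474721, it is a Pythagorean triple.

Yes, it is a Pythagorean triple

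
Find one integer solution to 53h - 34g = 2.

Step 1: Check solvability.
gcd(53, 34) = 1
Since 1 divides 2, solutions exist.

Step 2: Apply extended Euclidean algorithm to find gcd.
We find integers such that 53*x0 + 34*y0 = 1

Step 3: Scale the particular solution.
Multiply by 2/1 = 2:
h = 18, g = 28

Step 4: Verify.
53*(18) - 34*(28) = 2 = 2 ✓

h = 18, g = 28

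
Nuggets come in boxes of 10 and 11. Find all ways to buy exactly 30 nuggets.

We need non-negative integers (x, y) with 10x + 11y = 30.
For each x in 0..3, check if 30 - 10x is a non-negative multiple of 11.
x = 3: 11y = 0, y = 0 ✓

(3 boxes of 10, 0 boxes of 11)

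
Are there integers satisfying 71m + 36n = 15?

Step 1: Compute gcd(71, 36).
gcd(71, 36) = 1

Step 2: Check divisibility.
Does 1 divide 15? 15 = 1 x 15, so yes.

By the theorem on linear Diophantine equations, 71m + 36n = 15 has integer solutions if and only if gcd(71, 36) divides 15. Since 1 | 15, solutions exist.

Yes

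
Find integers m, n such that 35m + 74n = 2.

Step 1: Check solvability.
gcd(35, 74) = 1
Since 1 divides 2, solutions exist.

Step 2: Apply extended Euclidean algorithm to find gcd.
We find integers such that 35*x0 + 74*y0 = 1

Step 3: Scale the particular solution.
Multiply by 2/1 = 2:
m = -38, n = 18

Step 4: Verify.
35*(-38) + 74*(18) = 2 = 2 ✓

m = -38, n = 18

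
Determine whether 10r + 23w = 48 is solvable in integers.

Step 1: Compute gcd(10, 23).
gcd(10, 23) = 1

Step 2: Check divisibility.
Does 1 divide 48? 48 = 1 x 48, so yes.

By the theorem on linear Diophantine equations, 10r + 23w = 48 has integer solutions if and only if gcd(10, 23) divides 48. Since 1 | 48, solutions exist.

Yes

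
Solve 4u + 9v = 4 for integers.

Step 1: Check solvability.
gcd(4, 9) = 1
Since 1 divides 4, solutions exist.

Step 2: Apply extended Euclidean algorithm to find gcd.
We find integers such that 4*x0 + 9*y0 = 1

Step 3: Scale the particular solution.
Multiply by 4/1 = 4:
u = -8, v = 4

Step 4: Verify.
4*(-8) + 9*(4) = 4 = 4 ✓

u = -8, v = 4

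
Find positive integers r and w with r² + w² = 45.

We need to find integers r, w > 0 such that r² + w² = 45.
Trying r = 3: w² = 45 - 3² = 45 - 9 = 36
w = 6
Check: 3² + 6² = 9 + 36 = 45 ✓

45 = 3² + 6²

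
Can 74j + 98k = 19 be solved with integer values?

Step 1: Compute gcd(74, 98).
gcd(74, 98) = 2

Step 2: Check divisibility.
Does 2 divide 19? 19 = 2 x 9 + 1, so no.

By the theorem on linear Diophantine equations, 74j + 98k = 19 has integer solutions if and only if gcd(74, 98) divides 19. Since 2 does not divide 19, no solutions exist.

No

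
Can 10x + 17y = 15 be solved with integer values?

Step 1: Compute gcd(10, 17).
gcd(10, 17) = 1

Step 2: Check divisibility.
Does 1 divide 15? 15 = 1 x 15, so yes.

By the theorem on linear Diophantine equations, 10x + 17y = 15 has integer solutions if and only if gcd(10, 17) divides 15. Since 1 | 15, solutions exist.

Yes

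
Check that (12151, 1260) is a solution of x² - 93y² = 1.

Compute x² = 12151² = 147646801
Compute 93y² = 93·1260² = 93·1587600 = 147646800
x² - 93y² = 147646801 - 147646800 = 1
Since this equals 1, (12151, 1260) is a solution.

Yes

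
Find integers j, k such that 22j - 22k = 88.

Step 1: Check solvability.
gcd(22, 22) = 22
Since 22 divides 88, solutions exist.

Step 2: Apply extended Euclidean algorithm to find gcd.
We find integers such that 22*x0 + 22*y0 = 22

Step 3: Scale the particular solution.
Multiply by 88/22 = 4:
j = 0, k = -4

Step 4: Verify.
22*(0) - 22*(-4) = 88 = 88 ✓

j = 0, k = -4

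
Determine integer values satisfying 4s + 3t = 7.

Step 1: Check solvability.
gcd(4, 3) = 1
Since 1 divides 7, solutions exist.

Step 2: Apply extended Euclidean algorithm to find gcd.
We find integers such that 4*x0 + 3*y0 = 1

Step 3: Scale the particular solution.
Multiply by 7/1 = 7:
s = 7, t = -7

Step 4: Verify.
4*(7) + 3*(-7) = 7 = 7 ✓

s = 7, t = -7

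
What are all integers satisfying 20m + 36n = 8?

Step 1: Compute gcd(20, 36) = 4.
Since 4 divides 8, solutions exist.

Step 2: Find a particular solution using extended Euclidean algorithm.
We get m₀ = 4, n₀ = -2.
Check: 20*4 + 36*-2 = 8 = 8 ✓

Step 3: Write the general solution.
m = 4 + (36/4)t = 4 + 9t
n = -2 - (20/4)t = -2 - 5t
for any integer t.

m = 4 + 9t, n = -2 - 5t for integer t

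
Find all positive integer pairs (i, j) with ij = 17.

The positive divisors of 17 are: 1, 17.
Each divisor d gives the pair (d, 17/d):
(1, 17), (17, 1)

(1, 17), (17, 1)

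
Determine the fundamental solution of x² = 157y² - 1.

We need x² = 157y² - 1. Try successive y:
y = 1: x² = 157·1² - 1 = 156, not a perfect square
y = 2: x² = 157·2² - 1 = 627, not a perfect square
y = 3: x² = 157·3² - 1 = 1412, not a perfect square
...
y = 385645: x² = 157·385645² - 1 = 23349364365924 = 4832118² ✓
Check: 4832118² - 157·385645² = 23349364365924 - 23349364365925 = -1 ✓

x = 4832118, y = 385645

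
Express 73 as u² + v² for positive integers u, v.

We need to find integers u, v > 0 such that u² + v² = 73.
Trying u = 3: v² = 73 - 3² = 73 - 9 = 64
v = 8
Check: 3² + 8² = 9 + 64 = 73 ✓

73 = 3² + 8²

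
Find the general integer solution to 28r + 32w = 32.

Step 1: Compute gcd(28, 32) = 4.
Since 4 divides 32, solutions exist.

Step 2: Find a particular solution using extended Euclidean algorithm.
We get r₀ = -8, w₀ = 8.
Check: 28*-8 + 32*8 = 32 = 32 ✓

Step 3: Write the general solution.
r = -8 + (32/4)t = -8 + 8t
w = 8 - (28/4)t = 8 - 7t
for any integer t.

r = -8 + 8t, w = 8 - 7t for integer t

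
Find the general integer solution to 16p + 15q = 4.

Step 1: Compute gcd(16, 15) = 1.
Since 1 divides 4, solutions exist.

Step 2: Find a particular solution using extended Euclidean algorithm.
We get p₀ = 4, q₀ = -4.
Check: 16*4 + 15*-4 = 4 = 4 ✓

Step 3: Write the general solution.
p = 4 + (15/1)t = 4 + 15t
q = -4 - (16/1)t = -4 - 16t
for any integer t.

p = 4 + 15t, q = -4 - 16t for integer t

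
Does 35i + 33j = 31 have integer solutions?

Step 1: Compute gcd(35, 33).
gcd(35, 33) = 1

Step 2: Check divisibility.
Does 1 divide 31? 31 = 1 x 31, so yes.

By the theorem on linear Diophantine equations, 35i + 33j = 31 has integer solutions if and only if gcd(35, 33) divides 31. Since 1 | 31, solutions exist.

Yes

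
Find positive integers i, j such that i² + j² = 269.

Search for i with 269 - i² a perfect square.
i = 10: 269 - 10² = 269 - 100 = 169 = 13² ✓
So i = 10, j = 13.

i = 10, j = 13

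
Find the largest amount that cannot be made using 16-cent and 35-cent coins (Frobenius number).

For two coprime denominations a and b, the Frobenius number (largest value not representable as a non-negative combination) is ab - a - b.
Here gcd(16, 35) = 1, so they are coprime.
F(16, 35) = 16·35 - 16 - 35 = 560 - 51 = 509

509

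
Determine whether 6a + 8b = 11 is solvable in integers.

Step 1: Compute gcd(6, 8).
gcd(6, 8) = 2

Step 2: Check divisibility.
Does 2 divide 11? 11 = 2 x 5 + 1, so no.

By the theorem on linear Diophantine equations, 6a + 8b = 11 has integer solutions if and only if gcd(6, 8) divides 11. Since 2 does not divide 11, no solutions exist.

No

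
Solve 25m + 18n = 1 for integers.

Step 1: Check solvability.
gcd(25, 18) = 1
Since 1 divides 1, solutions exist.

Step 2: Apply extended Euclidean algorithm to find gcd.
We find integers such that 25*x0 + 18*y0 = 1

Step 3: Scale the particular solution.
Multiply by 1/1 = 1:
m = -5, n = 7

Step 4: Verify.
25*(-5) + 18*(7) = 1 = 1 ✓

m = -5, n = 7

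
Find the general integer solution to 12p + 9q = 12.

Step 1: Compute gcd(12, 9) = 3.
Since 3 divides 12, solutions exist.

Step 2: Find a particular solution using extended Euclidean algorithm.
We get p₀ = 4, q₀ = -4.
Check: 12*4 + 9*-4 = 12 = 12 ✓

Step 3: Write the general solution.
p = 4 + (9/3)t = 4 + 3t
q = -4 - (12/3)t = -4 - 4t
for any integer t.

p = 4 + 3t, q = -4 - 4t for integer t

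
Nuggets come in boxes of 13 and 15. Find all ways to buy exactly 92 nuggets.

We need non-negative integers (x, y) with 13x + 15y = 92.
For each x in 0..7, check if 92 - 13x is a non-negative multiple of 15.
No x yields an integer y ≥ 0.

No solution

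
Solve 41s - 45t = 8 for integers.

Step 1: Check solvability.
gcd(41, 45) = 1
Since 1 divides 8, solutions exist.

Step 2: Apply extended Euclidean algorithm to find gcd.
We find integers such that 41*x0 + 45*y0 = 1

Step 3: Scale the particular solution.
Multiply by 8/1 = 8:
s = 88, t = 80

Step 4: Verify.
41*(88) - 45*(80) = 8 = 8 ✓

s = 88, t = 80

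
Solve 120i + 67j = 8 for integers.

Step 1: Check solvability.
gcd(120, 67) = 1
Since 1 divides 8, solutions exist.

Step 2: Apply extended Euclidean algorithm to find gcd.
We find integers such that 120*x0 + 67*y0 = 1

Step 3: Scale the particular solution.
Multiply by 8/1 = 8:
i = -192, j = 344

Step 4: Verify.
120*(-192) + 67*(344) = 8 = 8 ✓

i = -192, j = 344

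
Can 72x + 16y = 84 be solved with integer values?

Step 1: Compute gcd(72, 16).
gcd(72, 16) = 8

Step 2: Check divisibility.
Does 8 divide 84? 84 = 8 x 10 + 4, so no.

By the theorem on linear Diophantine equations, 72x + 16y = 84 has integer solutions if and only if gcd(72, 16) divides 84. Since 8 does not divide 84, no solutions exist.

No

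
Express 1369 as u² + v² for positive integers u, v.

We need to find integers u, v > 0 such that u² + v² = 1369.
Trying u = 12: v² = 1369 - 12² = 1369 - 144 = 1225
v = 35
Check: 12² + 35² = 144 + 1225 = 1369 ✓

1369 = 12² + 35²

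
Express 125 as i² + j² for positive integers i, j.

We need to find integers i, j > 0 such that i² + j² = 125.
Trying i = 2: j² = 125 - 2² = 125 - 4 = 121
j = 11
Check: 2² + 11² = 4 + 121 = 125 ✓

125 = 2² + 11²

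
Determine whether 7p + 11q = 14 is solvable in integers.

Step 1: Compute gcd(7, 11).
gcd(7, 11) = 1

Step 2: Check divisibility.
Does 1 divide 14? 14 = 1 x 14, so yes.

By the theorem on linear Diophantine equations, 7p + 11q = 14 has integer solutions if and only if gcd(7, 11) divides 14. Since 1 | 14, solutions exist.

Yes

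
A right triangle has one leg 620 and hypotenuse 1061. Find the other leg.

a² = c² - b² = 1125721 - 384400 = 741321
a = 861

861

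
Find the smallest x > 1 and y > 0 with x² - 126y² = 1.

We seek the smallest positive integers (x, y) with x² - 126y² = 1, i.e., x² = 126y² + 1.
Try successive y values:
y = 1: x² = 126·1² + 1 = 127, not a perfect square
y = 2: x² = 126·2² + 1 = 505, not a perfect square
y = 3: x² = 126·3² + 1 = 1135, not a perfect square
... continuing the search (or via continued fractions) ...
y = 40: x² = 126·40² + 1 = 201601, x = 449 ✓

Verify: 449² - 126·40² = 201601 - 201600 = 1 ✓

x = 449, y = 40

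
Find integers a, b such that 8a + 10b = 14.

Step 1: Check solvability.
gcd(8, 10) = 2
Since 2 divides 14, solutions exist.

Step 2: Apply extended Euclidean algorithm to find gcd.
We find integers such that 8*x0 + 10*y0 = 2

Step 3: Scale the particular solution.
Multiply by 14/2 = 7:
a = -7, b = 7

Step 4: Verify.
8*(-7) + 10*(7) = 14 = 14 ✓

a = -7, b = 7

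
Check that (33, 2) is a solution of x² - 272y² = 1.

Compute x² = 33² = 1089
Compute 272y² = 272·2² = 272·4 = 1088
x² - 272y² = 1089 - 1088 = 1
Since this equals 1, (33, 2) is a solution.

Yes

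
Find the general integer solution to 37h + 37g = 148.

Step 1: Compute gcd(37, 37) = 37.
Since 37 divides 148, solutions exist.

Step 2: Find a particular solution using extended Euclidean algorithm.
We get h₀ = 0, g₀ = 4.
Check: 37*0 + 37*4 = 148 = 148 ✓

Step 3: Write the general solution.
h = 0 + (37/37)t = 0 + 1t
g = 4 - (37/37)t = 4 - 1t
for any integer t.

h = 0 + 1t, g = 4 - 1t for integer t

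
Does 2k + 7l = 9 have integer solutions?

Step 1: Compute gcd(2, 7).
gcd(2, 7) = 1

Step 2: Check divisibility.
Does 1 divide 9? 9 = 1 x 9, so yes.

By the theorem on linear Diophantine equations, 2k + 7l = 9 has integer solutions if and only if gcd(2, 7) divides 9. Since 1 | 9, solutions exist.

Yes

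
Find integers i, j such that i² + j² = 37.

We need to find integers i, j > 0 such that i² + j² = 37.
Trying i = 1: j² = 37 - 1² = 37 - 1 = 36
j = 6
Check: 1² + 6² = 1 + 36 = 37 ✓

37 = 1² + 6²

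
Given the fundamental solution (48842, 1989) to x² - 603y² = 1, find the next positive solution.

Solutions to x² - Dy² = 1 are generated by powers of (x₀ + y₀√D).
The next solution satisfies x₁ + y₁√603 = (x₀ + y₀√603)², giving:
x₁ = x₀² + 603y₀² = 48842² + 603·1989² = 2385540964 + 2385540963 = 4771081927
y₁ = 2x₀y₀ = 2·48842·1989 = 194293476

Verify: 4771081927² - 603·194293476² = 22763222754146033329 - 22763222754146033328 = 1 ✓

x = 4771081927, y = 194293476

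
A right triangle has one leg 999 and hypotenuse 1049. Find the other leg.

b² = c² - a² = 1100401 - 998001 = 102400
b = 320

320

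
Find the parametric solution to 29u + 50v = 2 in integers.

Step 1: Compute gcd(29, 50) = 1.
Since 1 divides 2, solutions exist.

Step 2: Find a particular solution using extended Euclidean algorithm.
We get u₀ = 38, v₀ = -22.
Check: 29*38 + 50*-22 = 2 = 2 ✓

Step 3: Write the general solution.
u = 38 + (50/1)t = 38 + 50t
v = -22 - (29/1)t = -22 - 29t
for any integer t.

u = 38 + 50t, v = -22 - 29t for integer t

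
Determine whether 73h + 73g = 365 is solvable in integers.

Step 1: Compute gcd(73, 73).
gcd(73, 73) = 73

Step 2: Check divisibility.
Does 73 divide 365? 365 = 73 x 5, so yes.

By the theorem on linear Diophantine equations, 73h + 73g = 365 has integer solutions if and only if gcd(73, 73) divides 365. Since 73 | 365, solutions exist.

Yes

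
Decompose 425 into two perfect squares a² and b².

We need to find integers a, b > 0 such that a² + b² = 425.
Trying a = 5: b² = 425 - 5² = 425 - 25 = 400
b = 20
Check: 5² + 20² = 25 + 400 = 425 ✓

425 = 5² + 20²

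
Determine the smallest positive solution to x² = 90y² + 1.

We seek the smallest positive integers (x, y) with x² - 90y² = 1, i.e., x² = 90y² + 1.
Try successive y values:
y = 1: x² = 90·1² + 1 = 91, not a perfect square
y = 2: x² = 90·2² + 1 = 361, x = 19 ✓

Verify: 19² - 90·2² = 361 - 360 = 1 ✓

x = 19, y = 2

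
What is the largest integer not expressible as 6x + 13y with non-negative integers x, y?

For two coprime denominations a and b, the Frobenius number (largest value not representable as a non-negative combination) is ab - a - b.
Here gcd(6, 13) = 1, so they are coprime.
F(6, 13) = 6·13 - 6 - 13 = 78 - 19 = 59

59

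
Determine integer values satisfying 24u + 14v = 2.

Step 1: Check solvability.
gcd(24, 14) = 2
Since 2 divides 2, solutions exist.

Step 2: Apply extended Euclidean algorithm to find gcd.
We find integers such that 24*x0 + 14*y0 = 2

Step 3: Scale the particular solution.
Multiply by 2/2 = 1:
u = 3, v = -5

Step 4: Verify.
24*(3) + 14*(-5) = 2 = 2 ✓

u = 3, v = -5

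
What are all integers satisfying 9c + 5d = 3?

Step 1: Compute gcd(9, 5) = 1.
Since 1 divides 3, solutions exist.

Step 2: Find a particular solution using extended Euclidean algorithm.
We get c₀ = -3, d₀ = 6.
Check: 9*-3 + 5*6 = 3 = 3 ✓

Step 3: Write the general solution.
c = -3 + (5/1)t = -3 + 5t
d = 6 - (9/1)t = 6 - 9t
for any integer t.

c = -3 + 5t, d = 6 - 9t for integer t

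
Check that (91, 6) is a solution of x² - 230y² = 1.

Compute x² = 91² = 8281
Compute 230y² = 230·6² = 230·36 = 8280
x² - 230y² = 8281 - 8280 = 1
Since this equals 1, (91, 6) is a solution.

Yes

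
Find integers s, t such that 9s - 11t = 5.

Step 1: Check solvability.
gcd(9, 11) = 1
Since 1 divides 5, solutions exist.

Step 2: Apply extended Euclidean algorithm to find gcd.
We find integers such that 9*x0 + 11*y0 = 1

Step 3: Scale the particular solution.
Multiply by 5/1 = 5:
s = 25, t = 20

Step 4: Verify.
9*(25) - 11*(20) = 5 = 5 ✓

s = 25, t = 20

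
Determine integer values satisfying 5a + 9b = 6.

Step 1: Check solvability.
gcd(5, 9) = 1
Since 1 divides 6, solutions exist.

Step 2: Apply extended Euclidean algorithm to find gcd.
We find integers such that 5*x0 + 9*y0 = 1

Step 3: Scale the particular solution.
Multiply by 6/1 = 6:
a = 12, b = -6

Step 4: Verify.
5*(12) + 9*(-6) = 6 = 6 ✓

a = 12, b = -6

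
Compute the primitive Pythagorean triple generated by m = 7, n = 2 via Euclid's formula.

a = m² - n² = 49 - 4 = 45
b = 2mn = 2·7·2 = 28
c = m² + n² = 49 + 4 = 53
Verify: 45² + 28² = 2025 + 784 = 2809 = 53² ✓

(45, 28, 53)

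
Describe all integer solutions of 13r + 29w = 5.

Step 1: Compute gcd(13, 29) = 1.
Since 1 divides 5, solutions exist.

Step 2: Find a particular solution using extended Euclidean algorithm.
We get r₀ = 45, w₀ = -20.
Check: 13*45 + 29*-20 = 5 = 5 ✓

Step 3: Write the general solution.
r = 45 + (29/1)t = 45 + 29t
w = -20 - (13/1)t = -20 - 13t
for any integer t.

r = 45 + 29t, w = -20 - 13t for integer t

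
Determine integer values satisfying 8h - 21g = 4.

Step 1: Check solvability.
gcd(8, 21) = 1
Since 1 divides 4, solutions exist.

Step 2: Apply extended Euclidean algorithm to find gcd.
We find integers such that 8*x0 + 21*y0 = 1

Step 3: Scale the particular solution.
Multiply by 4/1 = 4:
h = 32, g = 12

Step 4: Verify.
8*(32) - 21*(12) = 4 = 4 ✓

h = 32, g = 12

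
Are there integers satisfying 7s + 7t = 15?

Step 1: Compute gcd(7, 7).
gcd(7, 7) = 7

Step 2: Check divisibility.
Does 7 divide 15? 15 = 7 x 2 + 1, so no.

By the theorem on linear Diophantine equations, 7s + 7t = 15 has integer solutions if and only if gcd(7, 7) divides 15. Since 7 does not divide 15, no solutions exist.

No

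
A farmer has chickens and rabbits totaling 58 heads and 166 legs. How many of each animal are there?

Let c = chickens, r = rabbits.
Heads: c + r = 58
Legs: 2c + 4r = 166
From the first equation, c = 58 - r. Substitute:
2(58 - r) + 4r = 166
116 + 2r = 166
r = (166 - 116)/2 = 25
c = 58 - 25 = 33

Chickens: 33, Rabbits: 25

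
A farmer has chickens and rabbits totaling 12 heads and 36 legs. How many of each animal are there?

Let c = chickens, r = rabbits.
Heads: c + r = 12
Legs: 2c + 4r = 36
From the first equation, c = 12 - r. Substitute:
2(12 - r) + 4r = 36
24 + 2r = 36
r = (36 - 24)/2 = 6
c = 12 - 6 = 6

Chickens: 6, Rabbits: 6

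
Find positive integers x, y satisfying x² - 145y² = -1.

We need x² = 145y² - 1. Try successive y:
y = 1: x² = 145·1² - 1 = 144 = 12² ✓
Check: 12² - 145·1² = 144 - 145 = -1 ✓

x = 12, y = 1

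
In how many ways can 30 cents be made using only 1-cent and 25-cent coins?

We need non-negative integers (x, y) with 1x + 25y = 30.
For each x from 0 to 30, check if (30 - 1x) is a non-negative multiple of 25.
Solutions (x, y): (5,1), (30,0)
Count: 2

2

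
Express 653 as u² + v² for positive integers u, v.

We need to find integers u, v > 0 such that u² + v² = 653.
Trying u = 13: v² = 653 - 13² = 653 - 169 = 484
v = 22
Check: 13² + 22² = 169 + 484 = 653 ✓

653 = 13² + 22²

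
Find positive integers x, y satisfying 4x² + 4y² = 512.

Try small values of x and check whether (512 - 4x²)/4 is a perfect square.
x = 8: 4·8² = 256, so 4y² = 512 - 256 = 256, giving y² = 64, y = 8.
Check: 4·8² + 4·8² = 256 + 256 = 512 ✓

x = 8, y = 8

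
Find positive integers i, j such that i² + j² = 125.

Search for i with 125 - i² a perfect square.
i = 2: 125 - 2² = 125 - 4 = 121 = 11² ✓
So i = 2, j = 11.

i = 2, j = 11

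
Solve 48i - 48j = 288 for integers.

Step 1: Check solvability.
gcd(48, 48) = 48
Since 48 divides 288, solutions exist.

Step 2: Apply extended Euclidean algorithm to find gcd.
We find integers such that 48*x0 + 48*y0 = 48

Step 3: Scale the particular solution.
Multiply by 288/48 = 6:
i = 0, j = -6

Step 4: Verify.
48*(0) - 48*(-6) = 288 = 288 ✓

i = 0, j = -6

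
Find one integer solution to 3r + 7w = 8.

Step 1: Check solvability.
gcd(3, 7) = 1
Since 1 divides 8, solutions exist.

Step 2: Apply extended Euclidean algorithm to find gcd.
We find integers such that 3*x0 + 7*y0 = 1

Step 3: Scale the particular solution.
Multiply by 8/1 = 8:
r = -16, w = 8

Step 4: Verify.
3*(-16) + 7*(8) = 8 = 8 ✓

r = -16, w = 8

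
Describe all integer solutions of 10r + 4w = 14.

Step 1: Compute gcd(10, 4) = 2.
Since 2 divides 14, solutions exist.

Step 2: Find a particular solution using extended Euclidean algorithm.
We get r₀ = 7, w₀ = -14.
Check: 10*7 + 4*-14 = 14 = 14 ✓

Step 3: Write the general solution.
r = 7 + (4/2)t = 7 + 2t
w = -14 - (10/2)t = -14 - 5t
for any integer t.

r = 7 + 2t, w = -14 - 5t for integer t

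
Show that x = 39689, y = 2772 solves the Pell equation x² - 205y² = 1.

Compute x² = 39689² = 1575216721
Compute 205y² = 205·2772² = 205·7683984 = 1575216720
x² - 205y² = 1575216721 - 1575216720 = 1
Since this equals 1, (39689, 2772) is a solution.

Yes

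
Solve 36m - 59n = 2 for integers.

Step 1: Check solvability.
gcd(36, 59) = 1
Since 1 divides 2, solutions exist.

Step 2: Apply extended Euclidean algorithm to find gcd.
We find integers such that 36*x0 + 59*y0 = 1

Step 3: Scale the particular solution.
Multiply by 2/1 = 2:
m = -36, n = -22

Step 4: Verify.
36*(-36) - 59*(-22) = 2 = 2 ✓

m = -36, n = -22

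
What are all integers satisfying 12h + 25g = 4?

Step 1: Compute gcd(12, 25) = 1.
Since 1 divides 4, solutions exist.

Step 2: Find a particular solution using extended Euclidean algorithm.
We get h₀ = -8, g₀ = 4.
Check: 12*-8 + 25*4 = 4 = 4 ✓

Step 3: Write the general solution.
h = -8 + (25/1)t = -8 + 25t
g = 4 - (12/1)t = 4 - 12t
for any integer t.

h = -8 + 25t, g = 4 - 12t for integer t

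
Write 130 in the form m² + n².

We need to find integers m, n > 0 such that m² + n² = 130.
Trying m = 3: n² = 130 - 3² = 130 - 9 = 121
n = 11
Check: 3² + 11² = 9 + 121 = 130 ✓

130 = 3² + 11²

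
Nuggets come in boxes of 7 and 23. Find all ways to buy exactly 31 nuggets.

We need non-negative integers (x, y) with 7x + 23y = 31.
For each x in 0..4, check if 31 - 7x is a non-negative multiple of 23.
No x yields an integer y ≥ 0.

No solution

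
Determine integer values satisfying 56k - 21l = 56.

Step 1: Check solvability.
gcd(56, 21) = 7
Since 7 divides 56, solutions exist.

Step 2: Apply extended Euclidean algorithm to find gcd.
We find integers such that 56*x0 + 21*y0 = 7

Step 3: Scale the particular solution.
Multiply by 56/7 = 8:
k = -8, l = -24

Step 4: Verify.
56*(-8) - 21*(-24) = 56 = 56 ✓

k = -8, l = -24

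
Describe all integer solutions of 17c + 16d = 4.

Step 1: Compute gcd(17, 16) = 1.
Since 1 divides 4, solutions exist.

Step 2: Find a particular solution using extended Euclidean algorithm.
We get c₀ = 4, d₀ = -4.
Check: 17*4 + 16*-4 = 4 = 4 ✓

Step 3: Write the general solution.
c = 4 + (16/1)t = 4 + 16t
d = -4 - (17/1)t = -4 - 17t
for any integer t.

c = 4 + 16t, d = -4 - 17t for integer t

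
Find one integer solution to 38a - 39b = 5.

Step 1: Check solvability.
gcd(38, 39) = 1
Since 1 divides 5, solutions exist.

Step 2: Apply extended Euclidean algorithm to find gcd.
We find integers such that 38*x0 + 39*y0 = 1

Step 3: Scale the particular solution.
Multiply by 5/1 = 5:
a = -5, b = -5

Step 4: Verify.
38*(-5) - 39*(-5) = 5 = 5 ✓

a = -5, b = -5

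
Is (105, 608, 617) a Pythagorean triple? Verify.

Compute a² + b² = 105² + 608² = 11025 + 369664 = 380689
Compute c² = 617² = 380689
Since 380689 = 380689, confirmed.

Yes, it is a Pythagorean triple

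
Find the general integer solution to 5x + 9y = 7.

Step 1: Compute gcd(5, 9) = 1.
Since 1 divides 7, solutions exist.

Step 2: Find a particular solution using extended Euclidean algorithm.
We get x₀ = 14, y₀ = -7.
Check: 5*14 + 9*-7 = 7 = 7 ✓

Step 3: Write the general solution.
x = 14 + (9/1)t = 14 + 9t
y = -7 - (5/1)t = -7 - 5t
for any integer t.

x = 14 + 9t, y = -7 - 5t for integer t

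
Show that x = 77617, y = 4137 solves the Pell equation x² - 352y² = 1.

Compute x² = 77617² = 6024398689
Compute 352y² = 352·4137² = 352·17114769 = 6024398688
x² - 352y² = 6024398689 - 6024398688 = 1
Since this equals 1, (77617, 4137) is a solution.

Yes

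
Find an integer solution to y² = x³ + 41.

Try small integer x values and check whether x³ + 41 is a perfect square.
x = 2: x³ + 41 = 2³ + 41 = 8 + 41 = 49
Is 49 a perfect square? 7² = 49 ✓
So (x, y) = (2, 7) is a solution.

x = 2, y = 7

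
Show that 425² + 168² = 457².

Compute a² + b²:
425² + 168² = 180625 + 28224 = 208849
Compute c²:
457² = 208849
Since 208849 = 208849, it is a Pythagorean triple.

Yes, it is a Pythagorean triple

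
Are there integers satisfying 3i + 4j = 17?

Step 1: Compute gcd(3, 4).
gcd(3, 4) = 1

Step 2: Check divisibility.
Does 1 divide 17? 17 = 1 x 17, so yes.

By the theorem on linear Diophantine equations, 3i + 4j = 17 has integer solutions if and only if gcd(3, 4) divides 17. Since 1 | 17, solutions exist.

Yes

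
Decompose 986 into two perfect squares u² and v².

We need to find integers u, v > 0 such that u² + v² = 986.
Trying u = 5: v² = 986 - 5² = 986 - 25 = 961
v = 31
Check: 5² + 31² = 25 + 961 = 986 ✓

986 = 5² + 31²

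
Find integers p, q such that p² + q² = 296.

We need to find integers p, q > 0 such that p² + q² = 296.
Trying p = 10: q² = 296 - 10² = 296 - 100 = 196
q = 14
Check: 10² + 14² = 100 + 196 = 296 ✓

296 = 10² + 14²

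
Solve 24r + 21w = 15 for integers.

Step 1: Check solvability.
gcd(24, 21) = 3
Since 3 divides 15, solutions exist.

Step 2: Apply extended Euclidean algorithm to find gcd.
We find integers such that 24*x0 + 21*y0 = 3

Step 3: Scale the particular solution.
Multiply by 15/3 = 5:
r = 5, w = -5

Step 4: Verify.
24*(5) + 21*(-5) = 15 = 15 ✓

r = 5, w = -5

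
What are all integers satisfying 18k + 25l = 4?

Step 1: Compute gcd(18, 25) = 1.
Since 1 divides 4, solutions exist.

Step 2: Find a particular solution using extended Euclidean algorithm.
We get k₀ = 28, l₀ = -20.
Check: 18*28 + 25*-20 = 4 = 4 ✓

Step 3: Write the general solution.
k = 28 + (25/1)t = 28 + 25t
l = -20 - (18/1)t = -20 - 18t
for any integer t.

k = 28 + 25t, l = -20 - 18t for integer t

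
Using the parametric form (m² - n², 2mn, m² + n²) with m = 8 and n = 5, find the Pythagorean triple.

a = m² - n² = 64 - 25 = 39
b = 2mn = 2·8·5 = 80
c = m² + n² = 64 + 25 = 89
Verify: 39² + 80² = 1521 + 6400 = 7921 = 89² ✓

(39, 80, 89)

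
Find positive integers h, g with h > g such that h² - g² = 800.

Factor: h² - g² = (h+g)(h-g) = 800.
We need two factors of 800 with the same parity.
Use h+g = 400 and h-g = 2 (product 400·2 = 800).
Adding: 2h = 402, so h = 201.
Subtracting: 2g = 398, so g = 199.
Check: 201² - 199² = 40401 - 39601 = 800 ✓

h = 201, g = 199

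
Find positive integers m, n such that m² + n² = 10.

Search for m with 10 - m² a perfect square.
m = 1: 10 - 1² = 10 - 1 = 9 = 3² ✓
So m = 1, n = 3.

m = 1, n = 3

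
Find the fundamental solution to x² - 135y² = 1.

We seek the smallest positive integers (x, y) with x² - 135y² = 1, i.e., x² = 135y² + 1.
Try successive y values:
y = 1: x² = 135·1² + 1 = 136, not a perfect square
y = 2: x² = 135·2² + 1 = 541, not a perfect square
y = 3: x² = 135·3² + 1 = 1216, not a perfect square
... continuing the search (or via continued fractions) ...
y = 21: x² = 135·21² + 1 = 59536, x = 244 ✓

Verify: 244² - 135·21² = 59536 - 59535 = 1 ✓

x = 244, y = 21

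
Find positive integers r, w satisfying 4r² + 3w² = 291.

Try small values of r and check whether (291 - 4r²)/3 is a perfect square.
r = 6: 4·6² = 144, so 3w² = 291 - 144 = 147, giving w² = 49, w = 7.
Check: 4·6² + 3·7² = 144 + 147 = 291 ✓

r = 6, w = 7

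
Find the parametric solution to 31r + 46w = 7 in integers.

Step 1: Compute gcd(31, 46) = 1.
Since 1 divides 7, solutions exist.

Step 2: Find a particular solution using extended Euclidean algorithm.
We get r₀ = 21, w₀ = -14.
Check: 31*21 + 46*-14 = 7 = 7 ✓

Step 3: Write the general solution.
r = 21 + (46/1)t = 21 + 46t
w = -14 - (31/1)t = -14 - 31t
for any integer t.

r = 21 + 46t, w = -14 - 31t for integer t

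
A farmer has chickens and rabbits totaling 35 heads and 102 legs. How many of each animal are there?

Let c = chickens, r = rabbits.
Heads: c + r = 35
Legs: 2c + 4r = 102
From the first equation, c = 35 - r. Substitute:
2(35 - r) + 4r = 102
70 + 2r = 102
r = (102 - 70)/2 = 16
c = 35 - 16 = 19

Chickens: 19, Rabbits: 16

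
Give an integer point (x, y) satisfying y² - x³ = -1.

Try small integer x values and check whether x³ - 1 is a perfect square.
x = 1: x³ - 1 = 1³ - 1 = 1 - 1 = 0
Is 0 a perfect square? 0² = 0 ✓
So (x, y) = (1, 0) is a solution.

x = 1, y = 0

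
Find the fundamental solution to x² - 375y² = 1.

We seek the smallest positive integers (x, y) with x² - 375y² = 1, i.e., x² = 375y² + 1.
Try successive y values:
y = 1: x² = 375·1² + 1 = 376, not a perfect square
y = 2: x² = 375·2² + 1 = 1501, not a perfect square
y = 3: x² = 375·3² + 1 = 3376, not a perfect square
... continuing the search (or via continued fractions) ...
y = 781: x² = 375·781² + 1 = 228735376, x = 15124 ✓

Verify: 15124² - 375·781² = 228735376 - 228735375 = 1 ✓

x = 15124, y = 781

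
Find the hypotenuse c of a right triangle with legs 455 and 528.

c² = a² + b² = 455² + 528² = 207025 + 278784 = 485809
c = sqrt(485809) = 697

697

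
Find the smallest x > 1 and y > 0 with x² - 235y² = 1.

We seek the smallest positive integers (x, y) with x² - 235y² = 1, i.e., x² = 235y² + 1.
Try successive y values:
y = 1: x² = 235·1² + 1 = 236, not a perfect square
y = 2: x² = 235·2² + 1 = 941, not a perfect square
y = 3: x² = 235·3² + 1 = 2116, x = 46 ✓

Verify: 46² - 235·3² = 2116 - 2115 = 1 ✓

x = 46, y = 3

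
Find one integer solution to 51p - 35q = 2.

Step 1: Check solvability.
gcd(51, 35) = 1
Since 1 divides 2, solutions exist.

Step 2: Apply extended Euclidean algorithm to find gcd.
We find integers such that 51*x0 + 35*y0 = 1

Step 3: Scale the particular solution.
Multiply by 2/1 = 2:
p = 22, q = 32

Step 4: Verify.
51*(22) - 35*(32) = 2 = 2 ✓

p = 22, q = 32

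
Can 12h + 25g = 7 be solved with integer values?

Step 1: Compute gcd(12, 25).
gcd(12, 25) = 1

Step 2: Check divisibility.
Does 1 divide 7? 7 = 1 x 7, so yes.

By the theorem on linear Diophantine equations, 12h + 25g = 7 has integer solutions if and only if gcd(12, 25) divides 7. Since 1 | 7, solutions exist.

Yes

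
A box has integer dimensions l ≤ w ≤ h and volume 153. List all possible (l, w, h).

Iterate l from 1 to ⌊153^(1/3)⌋. For each l dividing 153, iterate w ≥ l with w dividing 153/l, and set h = 153/(l·w).
Triples found (4): (1×1×153), (1×3×51), (1×9×17), (3×3×17)

(1×1×153), (1×3×51), (1×9×17), (3×3×17)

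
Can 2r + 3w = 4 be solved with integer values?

Step 1: Compute gcd(2, 3).
gcd(2, 3) = 1

Step 2: Check divisibility.
Does 1 divide 4? 4 = 1 x 4, so yes.

By the theorem on linear Diophantine equations, 2r + 3w = 4 has integer solutions if and only if gcd(2, 3) divides 4. Since 1 | 4, solutions exist.

Yes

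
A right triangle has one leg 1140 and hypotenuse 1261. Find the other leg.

a² = c² - b² = 1590121 - 1299600 = 290521
a = 539

539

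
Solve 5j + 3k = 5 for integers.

Step 1: Check solvability.
gcd(5, 3) = 1
Since 1 divides 5, solutions exist.

Step 2: Apply extended Euclidean algorithm to find gcd.
We find integers such that 5*x0 + 3*y0 = 1

Step 3: Scale the particular solution.
Multiply by 5/1 = 5:
j = -5, k = 10

Step 4: Verify.
5*(-5) + 3*(10) = 5 = 5 ✓

j = -5, k = 10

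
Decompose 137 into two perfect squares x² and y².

We need to find integers x, y > 0 such that x² + y² = 137.
Trying x = 4: y² = 137 - 4² = 137 - 16 = 121
y = 11
Check: 4² + 11² = 16 + 121 = 137 ✓

137 = 4² + 11²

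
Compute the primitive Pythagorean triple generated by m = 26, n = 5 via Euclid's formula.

a = m² - n² = 676 - 25 = 651
b = 2mn = 2·26·5 = 260
c = m² + n² = 676 + 25 = 701
Verify: 651² + 260² = 423801 + 67600 = 491401 = 701² ✓

(651, 260, 701)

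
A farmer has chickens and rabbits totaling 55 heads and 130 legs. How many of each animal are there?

Let c = chickens, r = rabbits.
Heads: c + r = 55
Legs: 2c + 4r = 130
From the first equation, c = 55 - r. Substitute:
2(55 - r) + 4r = 130
110 + 2r = 130
r = (130 - 110)/2 = 10
c = 55 - 10 = 45

Chickens: 45, Rabbits: 10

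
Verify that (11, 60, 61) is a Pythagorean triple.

Compute a² + b² = 11² + 60² = 121 + 3600 = 3721
Compute c² = 61² = 3721
Since 3721 = 3721, confirmed.

Yes, it is a Pythagorean triple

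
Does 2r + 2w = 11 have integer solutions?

Step 1: Compute gcd(2, 2).
gcd(2, 2) = 2

Step 2: Check divisibility.
Does 2 divide 11? 11 = 2 x 5 + 1, so no.

By the theorem on linear Diophantine equations, 2r + 2w = 11 has integer solutions if and only if gcd(2, 2) divides 11. Since 2 does not divide 11, no solutions exist.

No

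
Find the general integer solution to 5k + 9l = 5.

Step 1: Compute gcd(5, 9) = 1.
Since 1 divides 5, solutions exist.

Step 2: Find a particular solution using extended Euclidean algorithm.
We get k₀ = 10, l₀ = -5.
Check: 5*10 + 9*-5 = 5 = 5 ✓

Step 3: Write the general solution.
k = 10 + (9/1)t = 10 + 9t
l = -5 - (5/1)t = -5 - 5t
for any integer t.

k = 10 + 9t, l = -5 - 5t for integer t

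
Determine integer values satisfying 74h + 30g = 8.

Step 1: Check solvability.
gcd(74, 30) = 2
Since 2 divides 8, solutions exist.

Step 2: Apply extended Euclidean algorithm to find gcd.
We find integers such that 74*x0 + 30*y0 = 2

Step 3: Scale the particular solution.
Multiply by 8/2 = 4:
h = -8, g = 20

Step 4: Verify.
74*(-8) + 30*(20) = 8 = 8 ✓

h = -8, g = 20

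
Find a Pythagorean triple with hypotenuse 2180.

We need a² + b² = 2180² = 4752400.
Trying: 2052² + 736² = 4210704 + 541696 = 4752400 ✓

(2052, 736, 2180)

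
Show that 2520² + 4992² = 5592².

Compute a² + b² = 2520² + 4992² = 6350400 + 24920064 = 31270464
Compute c² = 5592² = 31270464
Since 31270464 = 31270464, confirmed.

Yes, it is a Pythagorean triple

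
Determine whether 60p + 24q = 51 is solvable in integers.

Step 1: Compute gcd(60, 24).
gcd(60, 24) = 12

Step 2: Check divisibility.
Does 12 divide 51? 51 = 12 x 4 + 3, so no.

By the theorem on linear Diophantine equations, 60p + 24q = 51 has integer solutions if and only if gcd(60, 24) divides 51. Since 12 does not divide 51, no solutions exist.

No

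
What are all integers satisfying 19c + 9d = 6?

Step 1: Compute gcd(19, 9) = 1.
Since 1 divides 6, solutions exist.

Step 2: Find a particular solution using extended Euclidean algorithm.
We get c₀ = 6, d₀ = -12.
Check: 19*6 + 9*-12 = 6 = 6 ✓

Step 3: Write the general solution.
c = 6 + (9/1)t = 6 + 9t
d = -12 - (19/1)t = -12 - 19t
for any integer t.

c = 6 + 9t, d = -12 - 19t for integer t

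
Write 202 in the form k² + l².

We need to find integers k, l > 0 such that k² + l² = 202.
Trying k = 9: l² = 202 - 9² = 202 - 81 = 121
l = 11
Check: 9² + 11² = 81 + 121 = 202 ✓

202 = 9² + 11²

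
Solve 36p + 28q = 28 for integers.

Step 1: Check solvability.
gcd(36, 28) = 4
Since 4 divides 28, solutions exist.

Step 2: Apply extended Euclidean algorithm to find gcd.
We find integers such that 36*x0 + 28*y0 = 4

Step 3: Scale the particular solution.
Multiply by 28/4 = 7:
p = -21, q = 28

Step 4: Verify.
36*(-21) + 28*(28) = 28 = 28 ✓

p = -21, q = 28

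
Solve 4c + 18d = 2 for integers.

Step 1: Check solvability.
gcd(4, 18) = 2
Since 2 divides 2, solutions exist.

Step 2: Apply extended Euclidean algorithm to find gcd.
We find integers such that 4*x0 + 18*y0 = 2

Step 3: Scale the particular solution.
Multiply by 2/2 = 1:
c = -4, d = 1

Step 4: Verify.
4*(-4) + 18*(1) = 2 = 2 ✓

c = -4, d = 1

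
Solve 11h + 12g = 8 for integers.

Step 1: Check solvability.
gcd(11, 12) = 1
Since 1 divides 8, solutions exist.

Step 2: Apply extended Euclidean algorithm to find gcd.
We find integers such that 11*x0 + 12*y0 = 1

Step 3: Scale the particular solution.
Multiply by 8/1 = 8:
h = -8, g = 8

Step 4: Verify.
11*(-8) + 12*(8) = 8 = 8 ✓

h = -8, g = 8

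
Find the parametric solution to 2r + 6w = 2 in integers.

Step 1: Compute gcd(2, 6) = 2.
Since 2 divides 2, solutions exist.

Step 2: Find a particular solution using extended Euclidean algorithm.
We get r₀ = 1, w₀ = 0.
Check: 2*1 + 6*0 = 2 = 2 ✓

Step 3: Write the general solution.
r = 1 + (6/2)t = 1 + 3t
w = 0 - (2/2)t = 0 - 1t
for any integer t.

r = 1 + 3t, w = 0 - 1t for integer t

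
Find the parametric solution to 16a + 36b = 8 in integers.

Step 1: Compute gcd(16, 36) = 4.
Since 4 divides 8, solutions exist.

Step 2: Find a particular solution using extended Euclidean algorithm.
We get a₀ = -4, b₀ = 2.
Check: 16*-4 + 36*2 = 8 = 8 ✓

Step 3: Write the general solution.
a = -4 + (36/4)t = -4 + 9t
b = 2 - (16/4)t = 2 - 4t
for any integer t.

a = -4 + 9t, b = 2 - 4t for integer t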